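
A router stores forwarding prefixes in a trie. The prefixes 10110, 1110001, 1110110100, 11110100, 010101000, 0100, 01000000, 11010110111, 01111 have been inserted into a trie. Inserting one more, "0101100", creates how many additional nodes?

3

Walking "0101100" from the root, the first 4 characters ("0101") follow existing edges; "1" is the first miss.
So 7 − 4 = 3 new nodes.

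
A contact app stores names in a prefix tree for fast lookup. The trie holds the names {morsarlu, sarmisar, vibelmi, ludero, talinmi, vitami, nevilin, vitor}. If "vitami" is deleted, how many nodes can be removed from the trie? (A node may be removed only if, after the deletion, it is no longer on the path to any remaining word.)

A node on "vitami"'s path can go only if nothing else ends at it or branches off below it.
The suffix "ami" (3 nodes) is used only by "vitami"; the node for "vit" still has the child "o", so pruning stops there.
Nodes removed: 3

3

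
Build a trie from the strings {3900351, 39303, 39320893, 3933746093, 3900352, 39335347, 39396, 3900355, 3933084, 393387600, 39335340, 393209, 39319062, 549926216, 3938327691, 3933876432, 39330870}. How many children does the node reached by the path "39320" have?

2

The children of the "39320" node are the distinct next characters among strings starting with "39320".
Characters that immediately follow "39320" among the stored strings: {8, 9}.
That node has 2 child edges.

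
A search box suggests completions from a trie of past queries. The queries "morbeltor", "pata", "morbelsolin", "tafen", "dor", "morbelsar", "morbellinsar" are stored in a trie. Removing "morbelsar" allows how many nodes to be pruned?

2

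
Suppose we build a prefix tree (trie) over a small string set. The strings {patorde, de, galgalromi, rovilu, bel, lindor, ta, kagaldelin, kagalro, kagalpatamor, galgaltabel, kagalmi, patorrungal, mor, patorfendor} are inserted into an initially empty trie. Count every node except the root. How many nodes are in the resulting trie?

77

Insert word by word; a character creates a node only if that edge doesn't already exist:
  "patorde" → 7 new (p, a, t, o, r, d, e)
  "de" → 2 new (d, e)
  "galgalromi" → 10 new (g, a, l, g, a, l, r, o, m, i)
  "rovilu" → 6 new (r, o, v, i, l, u)
  "bel" → 3 new (b, e, l)
  "lindor" → 6 new (l, i, n, d, o, r)
  "ta" → 2 new (t, a)
  "kagaldelin" → 10 new (k, a, g, a, l, d, e, l, i, n)
  "kagalro" → prefix "kagal" already present; 2 new (r, o)
  "kagalpatamor" → prefix "kagal" already present; 7 new (p, a, t, a, m, o, r)
  "galgaltabel" → prefix "galgal" already present; 5 new (t, a, b, e, l)
  "kagalmi" → prefix "kagal" already present; 2 new (m, i)
  "patorrungal" → prefix "pator" already present; 6 new (r, u, n, g, a, l)
  "mor" → 3 new (m, o, r)
  "patorfendor" → prefix "pator" already present; 6 new (f, e, n, d, o, r)
Total nodes = 7 + 2 + 10 + 6 + 3 + 6 + 2 + 10 + 2 + 7 + 5 + 2 + 6 + 3 + 6 = 77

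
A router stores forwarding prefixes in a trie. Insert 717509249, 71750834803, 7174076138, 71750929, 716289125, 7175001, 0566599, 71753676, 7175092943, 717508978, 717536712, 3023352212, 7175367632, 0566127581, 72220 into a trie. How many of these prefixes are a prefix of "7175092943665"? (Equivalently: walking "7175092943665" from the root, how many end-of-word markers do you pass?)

2

Traverse "7175092943665" character by character; count nodes along the way that are marked as word ends.
Prefixes of the query that are stored words: "71750929", "7175092943"
Count: 2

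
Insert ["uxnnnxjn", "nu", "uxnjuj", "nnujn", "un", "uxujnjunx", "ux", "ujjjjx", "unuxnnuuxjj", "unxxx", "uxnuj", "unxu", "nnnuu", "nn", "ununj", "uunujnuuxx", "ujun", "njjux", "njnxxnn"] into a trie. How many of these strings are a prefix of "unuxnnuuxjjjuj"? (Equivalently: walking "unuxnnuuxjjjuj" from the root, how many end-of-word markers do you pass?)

Traverse "unuxnnuuxjjjuj" character by character; count nodes along the way that are marked as word ends.
Prefixes of the query that are stored words: "un", "unuxnnuuxjj"
Count: 2

2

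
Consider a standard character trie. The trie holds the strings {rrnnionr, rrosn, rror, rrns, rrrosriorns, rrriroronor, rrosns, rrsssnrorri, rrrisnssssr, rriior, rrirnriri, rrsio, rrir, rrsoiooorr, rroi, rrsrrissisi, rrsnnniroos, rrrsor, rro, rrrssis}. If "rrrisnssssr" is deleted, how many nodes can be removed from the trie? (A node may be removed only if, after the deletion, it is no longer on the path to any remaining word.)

A node on "rrrisnssssr"'s path can go only if nothing else ends at it or branches off below it.
The suffix "snssssr" (7 nodes) is used only by "rrrisnssssr"; the node for "rrri" still has the child "r", so pruning stops there.
Nodes removed: 7

7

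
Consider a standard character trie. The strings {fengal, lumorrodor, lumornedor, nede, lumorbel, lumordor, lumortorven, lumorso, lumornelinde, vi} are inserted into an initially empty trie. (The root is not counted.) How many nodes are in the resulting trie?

46

Count nodes per top-level branch (shared prefixes stored once):
  'f'-branch (fengal): 6 nodes
  'l'-branch (lumorbel, lumordor, lumornedor, lumornelinde, lumorrodor, lumorso, lumortorven): 34 nodes
  'n'-branch (nede): 4 nodes
  'v'-branch (vi): 2 nodes
Sum: 46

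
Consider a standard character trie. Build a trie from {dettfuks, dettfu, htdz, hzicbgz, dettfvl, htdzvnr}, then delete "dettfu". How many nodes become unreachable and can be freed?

0

After clearing the end-marker at "dettfu", prune upward until reaching a node still needed by another word.
Every node on "dettfu" is still needed (e.g. by "dettfuks"), so nothing is freed.
Nodes removed: 0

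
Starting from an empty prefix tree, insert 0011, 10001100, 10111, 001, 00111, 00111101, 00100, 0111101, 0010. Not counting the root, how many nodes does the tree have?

Count nodes per top-level branch (shared prefixes stored once):
  '0'-branch (001, 0010, 00100, 0011, 00111, 00111101, 0111101): 16 nodes
  '1'-branch (10001100, 10111): 11 nodes
Sum: 27

27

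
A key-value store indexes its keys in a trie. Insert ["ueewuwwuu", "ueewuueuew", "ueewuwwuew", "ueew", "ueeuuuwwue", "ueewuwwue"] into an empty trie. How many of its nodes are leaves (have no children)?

Leaves are exactly the stored words that no other stored word extends.
Those words: "ueeuuuwwue", "ueewuueuew", "ueewuwwuew", "ueewuwwuu"
Leaf count: 4

4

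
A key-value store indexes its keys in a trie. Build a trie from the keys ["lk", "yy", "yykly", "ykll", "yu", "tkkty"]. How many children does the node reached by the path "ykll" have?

The children of the "ykll" node are the distinct next characters among strings starting with "ykll".
No stored string extends past "ykll".
That node has 0 child edges.

0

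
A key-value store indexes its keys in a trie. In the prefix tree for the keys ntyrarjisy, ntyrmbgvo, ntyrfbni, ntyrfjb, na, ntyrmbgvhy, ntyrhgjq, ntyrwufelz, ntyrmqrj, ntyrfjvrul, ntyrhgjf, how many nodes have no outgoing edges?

A leaf is a node with no children — equivalently, the end of a word that is not a proper prefix of any other stored word.
Those words: "na", "ntyrarjisy", "ntyrfbni", "ntyrfjb", "ntyrfjvrul", "ntyrhgjf", "ntyrhgjq", "ntyrmbgvhy", "ntyrmbgvo", "ntyrmqrj", "ntyrwufelz"
Leaf count: 11

11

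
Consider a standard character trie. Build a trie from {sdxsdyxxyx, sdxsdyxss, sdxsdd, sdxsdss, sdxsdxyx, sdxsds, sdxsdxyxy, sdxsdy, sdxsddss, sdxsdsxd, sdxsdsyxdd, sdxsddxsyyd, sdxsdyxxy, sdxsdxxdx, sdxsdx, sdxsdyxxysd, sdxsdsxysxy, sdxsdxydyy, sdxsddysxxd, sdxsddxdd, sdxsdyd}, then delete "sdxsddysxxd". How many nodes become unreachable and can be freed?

5

Walk "sdxsddysxxd" from the leaf back toward the root, removing each node that no remaining word uses.
The suffix "ysxxd" (5 nodes) is used only by "sdxsddysxxd"; the node for "sdxsdd" still has the child "s", so pruning stops there.
Nodes removed: 5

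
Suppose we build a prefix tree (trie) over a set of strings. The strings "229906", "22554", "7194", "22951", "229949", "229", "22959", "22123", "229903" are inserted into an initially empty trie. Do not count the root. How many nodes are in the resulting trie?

Insert word by word; a character creates a node only if that edge doesn't already exist:
  "229906" → 6 new (2, 2, 9, 9, 0, 6)
  "22554" → prefix "22" already present; 3 new (5, 5, 4)
  "7194" → 4 new (7, 1, 9, 4)
  "22951" → prefix "229" already present; 2 new (5, 1)
  "229949" → prefix "2299" already present; 2 new (4, 9)
  "229" → prefix "229" already present; 0 new (none)
  "22959" → prefix "2295" already present; 1 new (9)
  "22123" → prefix "22" already present; 3 new (1, 2, 3)
  "229903" → prefix "22990" already present; 1 new (3)
Total nodes = 6 + 3 + 4 + 2 + 2 + 0 + 1 + 3 + 1 = 22

22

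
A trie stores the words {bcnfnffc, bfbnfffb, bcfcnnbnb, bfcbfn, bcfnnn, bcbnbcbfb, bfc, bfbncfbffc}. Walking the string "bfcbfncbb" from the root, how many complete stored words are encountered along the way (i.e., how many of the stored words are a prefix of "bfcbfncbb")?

2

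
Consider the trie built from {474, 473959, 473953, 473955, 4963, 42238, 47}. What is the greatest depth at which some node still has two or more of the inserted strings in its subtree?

5

Look for the deepest trie node that still has at least two words in its subtree.
"473953" and "473955" agree on "47395" (5 characters) before diverging; nothing deeper is shared.
Longest shared-prefix length: 5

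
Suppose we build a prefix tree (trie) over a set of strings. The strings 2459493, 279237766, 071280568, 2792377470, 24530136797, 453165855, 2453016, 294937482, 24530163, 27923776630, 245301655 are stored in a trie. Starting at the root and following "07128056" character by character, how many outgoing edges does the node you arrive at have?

Walk "07128056" from the root, arriving at one node.
Distinct next characters after "07128056": 8.
That node has 1 child edge.

1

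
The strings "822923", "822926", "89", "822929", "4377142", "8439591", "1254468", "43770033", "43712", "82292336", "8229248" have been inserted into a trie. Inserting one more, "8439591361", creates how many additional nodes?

Walking "8439591361" from the root, the first 7 characters ("8439591") follow existing edges; "3" is the first miss.
So 10 − 7 = 3 new nodes.

3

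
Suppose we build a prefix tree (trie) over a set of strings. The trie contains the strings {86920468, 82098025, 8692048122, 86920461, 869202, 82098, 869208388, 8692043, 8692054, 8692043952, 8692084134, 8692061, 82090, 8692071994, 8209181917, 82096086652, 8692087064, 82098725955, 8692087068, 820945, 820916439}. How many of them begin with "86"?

13

Filter for entries beginning with "86":
Matches: "869202", "8692043", "8692043952", "86920461", "86920468", "8692048122", "8692054", "8692061", "8692071994", "869208388", "8692084134", "8692087064", "8692087068"
Count: 13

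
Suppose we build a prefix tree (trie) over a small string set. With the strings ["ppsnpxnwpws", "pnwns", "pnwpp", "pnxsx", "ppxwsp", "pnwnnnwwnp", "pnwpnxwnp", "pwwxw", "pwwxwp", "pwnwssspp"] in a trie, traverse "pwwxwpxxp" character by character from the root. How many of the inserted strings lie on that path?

Walk "pwwxwpxxp" from the root; an end-of-word marker is hit whenever a stored word is a prefix of "pwwxwpxxp".
Prefixes of the query that are stored words: "pwwxw", "pwwxwp"
Count: 2

2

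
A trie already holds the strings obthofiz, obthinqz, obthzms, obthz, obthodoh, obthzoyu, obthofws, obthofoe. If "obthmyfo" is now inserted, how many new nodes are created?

4

The longest prefix of "obthmyfo" already in the trie is "obth" (length 4).
Each of the 4 remaining characters creates one node.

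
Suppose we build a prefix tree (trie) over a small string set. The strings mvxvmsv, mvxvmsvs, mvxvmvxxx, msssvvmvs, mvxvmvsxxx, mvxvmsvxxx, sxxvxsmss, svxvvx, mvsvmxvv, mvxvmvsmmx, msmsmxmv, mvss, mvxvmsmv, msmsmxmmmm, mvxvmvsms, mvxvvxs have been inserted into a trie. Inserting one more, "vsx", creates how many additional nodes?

3

Nothing in the trie begins with "v"; the whole of "vsx" is new.
3 − 0 = 3 new nodes.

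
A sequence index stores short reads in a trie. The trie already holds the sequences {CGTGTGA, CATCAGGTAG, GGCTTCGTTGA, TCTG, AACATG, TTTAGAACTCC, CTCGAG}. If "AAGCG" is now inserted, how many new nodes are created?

The longest prefix of "AAGCG" already in the trie is "AA" (length 2).
New nodes needed: |"AAGCG"| − 2 = 5 − 2 = 3.

3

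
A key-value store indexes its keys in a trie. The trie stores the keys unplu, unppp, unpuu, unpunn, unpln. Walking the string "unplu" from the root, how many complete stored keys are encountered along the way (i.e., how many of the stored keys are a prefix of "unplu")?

Check each prefix of "unplu" against the stored set — each match is an end-marker on the path.
Prefixes of the query that are stored words: "unplu"
Count: 1

1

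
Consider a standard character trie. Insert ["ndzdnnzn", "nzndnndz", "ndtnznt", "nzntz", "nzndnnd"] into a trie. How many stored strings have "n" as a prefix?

Walk to "n"; the words in its subtree are exactly those with that prefix.
Matches: "ndtnznt", "ndzdnnzn", "nzndnnd", "nzndnndz", "nzntz"
Count: 5

5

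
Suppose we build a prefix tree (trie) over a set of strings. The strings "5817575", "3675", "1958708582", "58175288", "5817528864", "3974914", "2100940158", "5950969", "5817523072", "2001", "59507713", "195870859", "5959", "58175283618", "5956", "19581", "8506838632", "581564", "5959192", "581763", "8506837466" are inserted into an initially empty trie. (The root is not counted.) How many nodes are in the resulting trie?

89

Trace insertions, counting only characters that open a new branch:
  "5817575" → 7 new (5, 8, 1, 7, 5, 7, 5)
  "3675" → 4 new (3, 6, 7, 5)
  "1958708582" → 10 new (1, 9, 5, 8, 7, 0, 8, 5, 8, 2)
  "58175288" → prefix "58175" already present; 3 new (2, 8, 8)
  "5817528864" → prefix "58175288" already present; 2 new (6, 4)
  "3974914" → prefix "3" already present; 6 new (9, 7, 4, 9, 1, 4)
  "2100940158" → 10 new (2, 1, 0, 0, 9, 4, 0, 1, 5, 8)
  "5950969" → prefix "5" already present; 6 new (9, 5, 0, 9, 6, 9)
  "5817523072" → prefix "581752" already present; 4 new (3, 0, 7, 2)
  "2001" → prefix "2" already present; 3 new (0, 0, 1)
  "59507713" → prefix "5950" already present; 4 new (7, 7, 1, 3)
  "195870859" → prefix "19587085" already present; 1 new (9)
  "5959" → prefix "595" already present; 1 new (9)
  "58175283618" → prefix "5817528" already present; 4 new (3, 6, 1, 8)
  "5956" → prefix "595" already present; 1 new (6)
  "19581" → prefix "1958" already present; 1 new (1)
  "8506838632" → 10 new (8, 5, 0, 6, 8, 3, 8, 6, 3, 2)
  "581564" → prefix "581" already present; 3 new (5, 6, 4)
  "5959192" → prefix "5959" already present; 3 new (1, 9, 2)
  "581763" → prefix "5817" already present; 2 new (6, 3)
  "8506837466" → prefix "850683" already present; 4 new (7, 4, 6, 6)
Total nodes = 7 + 4 + 10 + 3 + 2 + 6 + 10 + 6 + 4 + 3 + 4 + 1 + 1 + 4 + 1 + 1 + 10 + 3 + 3 + 2 + 4 = 89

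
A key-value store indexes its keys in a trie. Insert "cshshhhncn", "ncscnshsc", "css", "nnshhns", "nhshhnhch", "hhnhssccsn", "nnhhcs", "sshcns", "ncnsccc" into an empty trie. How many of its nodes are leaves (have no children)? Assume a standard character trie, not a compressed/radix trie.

9

Leaves are exactly the stored words that no other stored word extends.
Those words: "cshshhhncn", "css", "hhnhssccsn", "ncnsccc", "ncscnshsc", "nhshhnhch", "nnhhcs", "nnshhns", "sshcns"
Leaf count: 9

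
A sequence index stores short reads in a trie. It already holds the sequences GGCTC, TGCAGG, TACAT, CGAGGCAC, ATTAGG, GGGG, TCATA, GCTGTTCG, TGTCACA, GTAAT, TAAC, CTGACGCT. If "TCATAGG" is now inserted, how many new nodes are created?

Walking "TCATAGG" from the root, the first 5 characters ("TCATA") follow existing edges; "G" is the first miss.
Each of the 2 remaining characters creates one node.

2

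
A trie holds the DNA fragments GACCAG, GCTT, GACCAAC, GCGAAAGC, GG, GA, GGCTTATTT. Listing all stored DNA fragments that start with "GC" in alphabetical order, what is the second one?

Words with prefix "GC", in lexicographic order: "GCGAAAGC", "GCTT"
The 2nd is GCTT.

GCTT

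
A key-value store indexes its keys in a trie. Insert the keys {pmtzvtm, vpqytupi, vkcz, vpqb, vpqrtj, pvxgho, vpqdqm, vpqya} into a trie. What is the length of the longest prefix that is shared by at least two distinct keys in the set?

Equivalently: take the maximum, over all pairs, of their longest common prefix length.
e.g. "vpqya" and "vpqytupi" share the prefix "vpqy" of length 4; no pair shares a longer one.
Longest shared-prefix length: 4

4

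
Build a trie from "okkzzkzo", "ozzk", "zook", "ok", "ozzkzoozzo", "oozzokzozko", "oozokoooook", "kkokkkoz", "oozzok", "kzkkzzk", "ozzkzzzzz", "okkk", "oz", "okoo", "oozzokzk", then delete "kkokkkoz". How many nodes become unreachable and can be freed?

A node on "kkokkkoz"'s path can go only if nothing else ends at it or branches off below it.
The suffix "kokkkoz" (7 nodes) is used only by "kkokkkoz"; the node for "k" still has the child "z", so pruning stops there.
Nodes removed: 7

7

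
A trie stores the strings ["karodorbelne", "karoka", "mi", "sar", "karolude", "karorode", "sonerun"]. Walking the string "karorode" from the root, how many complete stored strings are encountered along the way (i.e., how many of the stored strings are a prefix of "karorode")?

1

Walk "karorode" from the root; an end-of-word marker is hit whenever a stored word is a prefix of "karorode".
Prefixes of the query that are stored words: "karorode"
Count: 1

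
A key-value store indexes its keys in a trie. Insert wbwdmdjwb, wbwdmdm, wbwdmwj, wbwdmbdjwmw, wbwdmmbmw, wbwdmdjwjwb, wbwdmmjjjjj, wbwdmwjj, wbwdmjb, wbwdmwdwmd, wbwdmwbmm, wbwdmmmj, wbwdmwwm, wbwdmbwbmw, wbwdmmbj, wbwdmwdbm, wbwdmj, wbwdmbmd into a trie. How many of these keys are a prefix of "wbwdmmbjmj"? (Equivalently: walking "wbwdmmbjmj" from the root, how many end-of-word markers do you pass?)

Walk "wbwdmmbjmj" from the root; an end-of-word marker is hit whenever a stored word is a prefix of "wbwdmmbjmj".
Prefixes of the query that are stored words: "wbwdmmbj"
Count: 1

1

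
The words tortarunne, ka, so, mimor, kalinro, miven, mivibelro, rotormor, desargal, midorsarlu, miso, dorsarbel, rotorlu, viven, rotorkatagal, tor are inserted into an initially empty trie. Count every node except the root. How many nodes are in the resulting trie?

81

For each word, the new-node count is its length minus the longest prefix already in the trie:
  "tortarunne" → 10 new (t, o, r, t, a, r, u, n, n, e)
  "ka" → 2 new (k, a)
  "so" → 2 new (s, o)
  "mimor" → 5 new (m, i, m, o, r)
  "kalinro" → prefix "ka" already present; 5 new (l, i, n, r, o)
  "miven" → prefix "mi" already present; 3 new (v, e, n)
  "mivibelro" → prefix "miv" already present; 6 new (i, b, e, l, r, o)
  "rotormor" → 8 new (r, o, t, o, r, m, o, r)
  "desargal" → 8 new (d, e, s, a, r, g, a, l)
  "midorsarlu" → prefix "mi" already present; 8 new (d, o, r, s, a, r, l, u)
  "miso" → prefix "mi" already present; 2 new (s, o)
  "dorsarbel" → prefix "d" already present; 8 new (o, r, s, a, r, b, e, l)
  "rotorlu" → prefix "rotor" already present; 2 new (l, u)
  "viven" → 5 new (v, i, v, e, n)
  "rotorkatagal" → prefix "rotor" already present; 7 new (k, a, t, a, g, a, l)
  "tor" → prefix "tor" already present; 0 new (none)
Total nodes = 10 + 2 + 2 + 5 + 5 + 3 + 6 + 8 + 8 + 8 + 2 + 8 + 2 + 5 + 7 + 0 = 81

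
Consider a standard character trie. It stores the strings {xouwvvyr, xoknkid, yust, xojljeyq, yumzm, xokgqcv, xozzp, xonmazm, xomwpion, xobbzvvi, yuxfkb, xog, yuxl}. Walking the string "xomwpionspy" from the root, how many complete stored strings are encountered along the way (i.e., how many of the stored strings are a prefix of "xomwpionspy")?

Walk "xomwpionspy" from the root; an end-of-word marker is hit whenever a stored word is a prefix of "xomwpionspy".
Prefixes of the query that are stored words: "xomwpion"
Count: 1

1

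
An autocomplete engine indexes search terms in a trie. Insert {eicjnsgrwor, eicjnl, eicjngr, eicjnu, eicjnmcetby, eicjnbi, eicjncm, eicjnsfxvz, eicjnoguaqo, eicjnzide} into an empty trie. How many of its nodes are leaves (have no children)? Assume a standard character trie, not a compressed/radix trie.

A leaf is a node with no children — equivalently, the end of a word that is not a proper prefix of any other stored word.
Those words: "eicjnbi", "eicjncm", "eicjngr", "eicjnl", "eicjnmcetby", "eicjnoguaqo", "eicjnsfxvz", "eicjnsgrwor", "eicjnu", "eicjnzide"
Leaf count: 10

10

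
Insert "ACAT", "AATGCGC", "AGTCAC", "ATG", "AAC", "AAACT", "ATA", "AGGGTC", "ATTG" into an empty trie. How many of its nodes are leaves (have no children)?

Leaves are exactly the stored words that no other stored word extends.
Those words: "AAACT", "AAC", "AATGCGC", "ACAT", "AGGGTC", "AGTCAC", "ATA", "ATG", "ATTG"
Leaf count: 9

9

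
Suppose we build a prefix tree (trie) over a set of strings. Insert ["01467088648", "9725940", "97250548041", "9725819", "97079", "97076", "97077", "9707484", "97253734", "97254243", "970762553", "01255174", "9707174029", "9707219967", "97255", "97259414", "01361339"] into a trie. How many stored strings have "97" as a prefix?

Filter for entries beginning with "97":
Matches: "9707174029", "9707219967", "9707484", "97076", "970762553", "97077", "97079", "97250548041", "97253734", "97254243", "97255", "9725819", "9725940", "97259414"
Count: 14

14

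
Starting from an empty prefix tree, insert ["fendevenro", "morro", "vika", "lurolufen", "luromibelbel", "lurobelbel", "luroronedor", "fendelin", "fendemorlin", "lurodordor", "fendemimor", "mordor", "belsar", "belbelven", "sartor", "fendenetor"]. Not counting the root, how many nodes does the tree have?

94

Count nodes per top-level branch (shared prefixes stored once):
  'b'-branch (belbelven, belsar): 12 nodes
  'f'-branch (fendelin, fendemimor, fendemorlin, fendenetor, fendevenro): 28 nodes
  'l'-branch (lurobelbel, lurodordor, lurolufen, luromibelbel, luroronedor): 36 nodes
  'm'-branch (mordor, morro): 8 nodes
  's'-branch (sartor): 6 nodes
  'v'-branch (vika): 4 nodes
Sum: 94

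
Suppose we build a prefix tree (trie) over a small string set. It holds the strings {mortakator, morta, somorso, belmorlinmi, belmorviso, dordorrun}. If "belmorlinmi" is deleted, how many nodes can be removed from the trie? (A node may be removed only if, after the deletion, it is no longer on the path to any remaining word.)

5

A node on "belmorlinmi"'s path can go only if nothing else ends at it or branches off below it.
The suffix "linmi" (5 nodes) is used only by "belmorlinmi"; the node for "belmor" still has the child "v", so pruning stops there.
Nodes removed: 5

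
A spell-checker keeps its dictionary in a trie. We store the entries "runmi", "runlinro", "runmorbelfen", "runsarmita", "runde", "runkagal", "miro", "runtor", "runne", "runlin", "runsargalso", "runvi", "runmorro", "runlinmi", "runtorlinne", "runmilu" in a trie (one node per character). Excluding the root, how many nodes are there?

59

Trace insertions, counting only characters that open a new branch:
  "runmi" → 5 new (r, u, n, m, i)
  "runlinro" → prefix "run" already present; 5 new (l, i, n, r, o)
  "runmorbelfen" → prefix "runm" already present; 8 new (o, r, b, e, l, f, e, n)
  "runsarmita" → prefix "run" already present; 7 new (s, a, r, m, i, t, a)
  "runde" → prefix "run" already present; 2 new (d, e)
  "runkagal" → prefix "run" already present; 5 new (k, a, g, a, l)
  "miro" → 4 new (m, i, r, o)
  "runtor" → prefix "run" already present; 3 new (t, o, r)
  "runne" → prefix "run" already present; 2 new (n, e)
  "runlin" → prefix "runlin" already present; 0 new (none)
  "runsargalso" → prefix "runsar" already present; 5 new (g, a, l, s, o)
  "runvi" → prefix "run" already present; 2 new (v, i)
  "runmorro" → prefix "runmor" already present; 2 new (r, o)
  "runlinmi" → prefix "runlin" already present; 2 new (m, i)
  "runtorlinne" → prefix "runtor" already present; 5 new (l, i, n, n, e)
  "runmilu" → prefix "runmi" already present; 2 new (l, u)
Total nodes = 5 + 5 + 8 + 7 + 2 + 5 + 4 + 3 + 2 + 0 + 5 + 2 + 2 + 2 + 5 + 2 = 59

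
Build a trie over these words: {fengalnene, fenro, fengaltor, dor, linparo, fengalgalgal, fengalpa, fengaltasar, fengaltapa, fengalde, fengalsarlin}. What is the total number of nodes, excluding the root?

Trace insertions, counting only characters that open a new branch:
  "fengalnene" → 10 new (f, e, n, g, a, l, n, e, n, e)
  "fenro" → prefix "fen" already present; 2 new (r, o)
  "fengaltor" → prefix "fengal" already present; 3 new (t, o, r)
  "dor" → 3 new (d, o, r)
  "linparo" → 7 new (l, i, n, p, a, r, o)
  "fengalgalgal" → prefix "fengal" already present; 6 new (g, a, l, g, a, l)
  "fengalpa" → prefix "fengal" already present; 2 new (p, a)
  "fengaltasar" → prefix "fengalt" already present; 4 new (a, s, a, r)
  "fengaltapa" → prefix "fengalta" already present; 2 new (p, a)
  "fengalde" → prefix "fengal" already present; 2 new (d, e)
  "fengalsarlin" → prefix "fengal" already present; 6 new (s, a, r, l, i, n)
Total nodes = 10 + 2 + 3 + 3 + 7 + 6 + 2 + 4 + 2 + 2 + 6 = 47

47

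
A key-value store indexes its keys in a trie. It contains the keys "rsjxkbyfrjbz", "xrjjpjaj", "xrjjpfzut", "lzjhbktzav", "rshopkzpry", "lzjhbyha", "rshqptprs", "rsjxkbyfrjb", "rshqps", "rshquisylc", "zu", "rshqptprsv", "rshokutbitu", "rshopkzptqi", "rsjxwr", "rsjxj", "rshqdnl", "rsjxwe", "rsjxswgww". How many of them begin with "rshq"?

5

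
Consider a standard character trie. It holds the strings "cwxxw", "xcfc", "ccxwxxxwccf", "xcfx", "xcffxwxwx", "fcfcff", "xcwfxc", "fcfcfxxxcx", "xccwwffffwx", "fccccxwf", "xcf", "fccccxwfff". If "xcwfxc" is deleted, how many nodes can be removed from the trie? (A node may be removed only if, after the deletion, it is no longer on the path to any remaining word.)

4

After clearing the end-marker at "xcwfxc", prune upward until reaching a node still needed by another word.
The suffix "wfxc" (4 nodes) is used only by "xcwfxc"; the node for "xc" still has the child "f", so pruning stops there.
Nodes removed: 4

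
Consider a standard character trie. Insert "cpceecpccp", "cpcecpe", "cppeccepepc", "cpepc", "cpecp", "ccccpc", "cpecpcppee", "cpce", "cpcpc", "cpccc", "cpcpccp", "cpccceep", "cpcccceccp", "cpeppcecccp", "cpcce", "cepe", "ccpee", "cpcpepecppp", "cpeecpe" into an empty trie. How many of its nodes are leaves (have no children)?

A leaf is a node with no children — equivalently, the end of a word that is not a proper prefix of any other stored word.
Those words: "ccccpc", "ccpee", "cepe", "cpcccceccp", "cpccceep", "cpcce", "cpcecpe", "cpceecpccp", "cpcpccp", "cpcpepecppp", "cpecpcppee", "cpeecpe", "cpepc", "cpeppcecccp", "cppeccepepc"
Leaf count: 15

15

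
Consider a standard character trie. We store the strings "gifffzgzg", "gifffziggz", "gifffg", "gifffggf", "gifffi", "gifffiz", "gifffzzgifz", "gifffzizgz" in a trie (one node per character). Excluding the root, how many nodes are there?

26

Trie structure (* marks end of a word):
(root)
└─ g
   └─ i
      └─ f
         └─ f
            └─ f
               ├─ g *
               │  └─ g
               │     └─ f *
               ├─ i *
               │  └─ z *
               └─ z
                  ├─ g
                  │  └─ z
                  │     └─ g *
                  ├─ i
                  │  ├─ g
                  │  │  └─ g
                  │  │     └─ z *
                  │  └─ z
                  │     └─ g
                  │        └─ z *
                  └─ z
                     └─ g
                        └─ i
                           └─ f
                              └─ z *
Counting every labelled node above: 26.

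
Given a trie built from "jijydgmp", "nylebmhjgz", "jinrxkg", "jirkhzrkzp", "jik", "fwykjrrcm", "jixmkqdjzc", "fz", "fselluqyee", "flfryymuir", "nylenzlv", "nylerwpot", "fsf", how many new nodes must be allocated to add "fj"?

1

"f" is already a path in the trie; the remaining "j" must be added.
Each of the 1 remaining characters creates one node.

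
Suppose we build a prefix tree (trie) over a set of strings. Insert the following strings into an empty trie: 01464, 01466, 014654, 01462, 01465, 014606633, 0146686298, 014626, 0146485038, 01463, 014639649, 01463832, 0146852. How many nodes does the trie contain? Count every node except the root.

Count nodes per top-level branch (shared prefixes stored once):
  '0'-branch (014606633, 01462, 014626, 01463, 01463832, 014639649, 01464, 0146485038, 01465, 014654, 01466, 0146686298, 0146852): 36 nodes
Sum: 36

36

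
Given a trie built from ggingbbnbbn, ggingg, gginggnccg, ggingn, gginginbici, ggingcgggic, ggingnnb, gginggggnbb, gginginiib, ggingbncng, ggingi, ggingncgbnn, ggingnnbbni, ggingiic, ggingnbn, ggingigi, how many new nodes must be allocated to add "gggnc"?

Walking "gggnc" from the root, the first 2 characters ("gg") follow existing edges; "g" is the first miss.
New nodes needed: |"gggnc"| − 2 = 5 − 2 = 3.

3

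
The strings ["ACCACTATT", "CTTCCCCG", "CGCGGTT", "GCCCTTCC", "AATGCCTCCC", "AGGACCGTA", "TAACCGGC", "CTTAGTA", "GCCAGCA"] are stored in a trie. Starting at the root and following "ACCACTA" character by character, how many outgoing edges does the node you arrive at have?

The children of the "ACCACTA" node are the distinct next characters among strings starting with "ACCACTA".
Characters that immediately follow "ACCACTA" among the stored strings: {T}.
That node has 1 child edge.

1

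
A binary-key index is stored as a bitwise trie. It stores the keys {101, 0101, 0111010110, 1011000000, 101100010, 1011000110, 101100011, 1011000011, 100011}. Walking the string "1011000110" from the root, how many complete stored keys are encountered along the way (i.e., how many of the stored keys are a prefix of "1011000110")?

Walk "1011000110" from the root; an end-of-word marker is hit whenever a stored word is a prefix of "1011000110".
Prefixes of the query that are stored words: "101", "101100011", "1011000110"
Count: 3

3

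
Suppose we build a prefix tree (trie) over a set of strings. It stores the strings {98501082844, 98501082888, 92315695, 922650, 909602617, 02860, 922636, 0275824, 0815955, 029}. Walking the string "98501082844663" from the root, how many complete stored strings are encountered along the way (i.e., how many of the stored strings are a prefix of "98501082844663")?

1

Check each prefix of "98501082844663" against the stored set — each match is an end-marker on the path.
Prefixes of the query that are stored words: "98501082844"
Count: 1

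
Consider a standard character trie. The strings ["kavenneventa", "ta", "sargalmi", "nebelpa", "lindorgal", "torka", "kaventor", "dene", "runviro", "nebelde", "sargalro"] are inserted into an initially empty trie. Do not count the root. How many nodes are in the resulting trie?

60

Count nodes per top-level branch (shared prefixes stored once):
  'd'-branch (dene): 4 nodes
  'k'-branch (kavenneventa, kaventor): 15 nodes
  'l'-branch (lindorgal): 9 nodes
  'n'-branch (nebelde, nebelpa): 9 nodes
  'r'-branch (runviro): 7 nodes
  's'-branch (sargalmi, sargalro): 10 nodes
  't'-branch (ta, torka): 6 nodes
Sum: 60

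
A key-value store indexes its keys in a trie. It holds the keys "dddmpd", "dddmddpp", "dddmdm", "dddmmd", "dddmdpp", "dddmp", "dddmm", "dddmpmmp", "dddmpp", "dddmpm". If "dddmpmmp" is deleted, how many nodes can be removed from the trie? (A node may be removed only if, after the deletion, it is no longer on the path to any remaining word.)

A node on "dddmpmmp"'s path can go only if nothing else ends at it or branches off below it.
The suffix "mp" (2 nodes) is used only by "dddmpmmp"; "dddmpm" is itself a stored word, so pruning stops there.
Nodes removed: 2

2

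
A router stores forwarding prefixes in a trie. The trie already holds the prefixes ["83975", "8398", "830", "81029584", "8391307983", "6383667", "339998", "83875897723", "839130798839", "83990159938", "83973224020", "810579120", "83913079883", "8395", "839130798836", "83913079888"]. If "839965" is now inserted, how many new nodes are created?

2

The longest prefix of "839965" already in the trie is "8399" (length 4).
New nodes needed: |"839965"| − 4 = 6 − 4 = 2.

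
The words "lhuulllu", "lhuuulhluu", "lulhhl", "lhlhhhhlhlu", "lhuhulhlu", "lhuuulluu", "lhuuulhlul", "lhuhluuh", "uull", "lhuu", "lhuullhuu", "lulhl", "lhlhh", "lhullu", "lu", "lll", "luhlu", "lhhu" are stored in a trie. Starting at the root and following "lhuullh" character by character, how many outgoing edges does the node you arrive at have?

1

Follow the path "lhuullh" to its node, then look at its outgoing edges.
Distinct next characters after "lhuullh": u.
That node has 1 child edge.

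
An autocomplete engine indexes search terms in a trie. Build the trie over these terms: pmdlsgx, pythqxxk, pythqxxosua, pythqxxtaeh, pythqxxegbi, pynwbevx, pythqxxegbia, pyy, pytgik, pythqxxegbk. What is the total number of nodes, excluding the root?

Trie structure (* marks end of a word):
(root)
└─ p
   ├─ m
   │  └─ d
   │     └─ l
   │        └─ s
   │           └─ g
   │              └─ x *
   └─ y
      ├─ n
      │  └─ w
      │     └─ b
      │        └─ e
      │           └─ v
      │              └─ x *
      ├─ t
      │  ├─ g
      │  │  └─ i
      │  │     └─ k *
      │  └─ h
      │     └─ q
      │        └─ x
      │           └─ x
      │              ├─ e
      │              │  └─ g
      │              │     └─ b
      │              │        ├─ i *
      │              │        │  └─ a *
      │              │        └─ k *
      │              ├─ k *
      │              ├─ o
      │              │  └─ s
      │              │     └─ u
      │              │        └─ a *
      │              └─ t
      │                 └─ a
      │                    └─ e
      │                       └─ h *
      └─ y *
Counting every labelled node above: 38.

38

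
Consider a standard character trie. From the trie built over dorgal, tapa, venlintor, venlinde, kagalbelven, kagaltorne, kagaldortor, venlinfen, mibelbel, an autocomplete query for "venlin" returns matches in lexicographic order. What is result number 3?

Filter for "venlin…" and sort: "venlinde", "venlinfen", "venlintor"
Position 3: venlintor

venlintor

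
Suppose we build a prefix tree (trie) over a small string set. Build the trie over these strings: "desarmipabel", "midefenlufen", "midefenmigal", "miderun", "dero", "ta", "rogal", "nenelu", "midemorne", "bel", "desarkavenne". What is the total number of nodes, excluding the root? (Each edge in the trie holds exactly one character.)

62

Insert word by word; a character creates a node only if that edge doesn't already exist:
  "desarmipabel" → 12 new (d, e, s, a, r, m, i, p, a, b, e, l)
  "midefenlufen" → 12 new (m, i, d, e, f, e, n, l, u, f, e, n)
  "midefenmigal" → prefix "midefen" already present; 5 new (m, i, g, a, l)
  "miderun" → prefix "mide" already present; 3 new (r, u, n)
  "dero" → prefix "de" already present; 2 new (r, o)
  "ta" → 2 new (t, a)
  "rogal" → 5 new (r, o, g, a, l)
  "nenelu" → 6 new (n, e, n, e, l, u)
  "midemorne" → prefix "mide" already present; 5 new (m, o, r, n, e)
  "bel" → 3 new (b, e, l)
  "desarkavenne" → prefix "desar" already present; 7 new (k, a, v, e, n, n, e)
Total nodes = 12 + 12 + 5 + 3 + 2 + 2 + 5 + 6 + 5 + 3 + 7 = 62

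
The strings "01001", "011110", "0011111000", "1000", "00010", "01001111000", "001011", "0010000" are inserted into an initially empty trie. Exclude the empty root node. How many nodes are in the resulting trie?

37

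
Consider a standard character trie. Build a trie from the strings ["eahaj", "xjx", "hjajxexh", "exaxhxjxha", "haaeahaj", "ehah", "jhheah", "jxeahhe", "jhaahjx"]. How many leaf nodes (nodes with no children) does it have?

9

Leaves are exactly the stored words that no other stored word extends.
Those words: "eahaj", "ehah", "exaxhxjxha", "haaeahaj", "hjajxexh", "jhaahjx", "jhheah", "jxeahhe", "xjx"
Leaf count: 9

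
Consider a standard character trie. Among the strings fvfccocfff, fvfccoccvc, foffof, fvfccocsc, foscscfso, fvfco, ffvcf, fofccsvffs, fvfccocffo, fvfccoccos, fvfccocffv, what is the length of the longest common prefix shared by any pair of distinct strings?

9

Equivalently: take the maximum, over all pairs, of their longest common prefix length.
e.g. "fvfccocfff" and "fvfccocffo" share the prefix "fvfccocff" of length 9; no pair shares a longer one.
Longest shared-prefix length: 9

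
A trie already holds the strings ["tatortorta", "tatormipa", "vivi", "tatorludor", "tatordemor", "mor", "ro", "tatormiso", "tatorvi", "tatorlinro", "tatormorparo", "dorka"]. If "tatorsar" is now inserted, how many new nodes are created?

Walking "tatorsar" from the root, the first 5 characters ("tator") follow existing edges; "s" is the first miss.
Each of the 3 remaining characters creates one node.

3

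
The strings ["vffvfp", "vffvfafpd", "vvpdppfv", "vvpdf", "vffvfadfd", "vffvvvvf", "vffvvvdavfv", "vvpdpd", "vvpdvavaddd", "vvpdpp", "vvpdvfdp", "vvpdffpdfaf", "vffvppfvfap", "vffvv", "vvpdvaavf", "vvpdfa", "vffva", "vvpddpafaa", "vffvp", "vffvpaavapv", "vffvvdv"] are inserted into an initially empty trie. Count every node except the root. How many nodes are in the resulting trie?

73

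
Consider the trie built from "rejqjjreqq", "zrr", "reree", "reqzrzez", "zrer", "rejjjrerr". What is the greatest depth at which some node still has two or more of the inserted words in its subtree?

3

Look for the deepest trie node that still has at least two words in its subtree.
e.g. "rejjjrerr" and "rejqjjreqq" share the prefix "rej" of length 3; no pair shares a longer one.
Longest shared-prefix length: 3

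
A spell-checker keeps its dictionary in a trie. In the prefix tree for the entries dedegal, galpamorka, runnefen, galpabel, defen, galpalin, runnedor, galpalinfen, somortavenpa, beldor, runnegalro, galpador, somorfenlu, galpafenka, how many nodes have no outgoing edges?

13

A leaf is a node with no children — equivalently, the end of a word that is not a proper prefix of any other stored word.
Those words: "beldor", "dedegal", "defen", "galpabel", "galpador", "galpafenka", "galpalinfen", "galpamorka", "runnedor", "runnefen", "runnegalro", "somorfenlu", "somortavenpa"
Leaf count: 13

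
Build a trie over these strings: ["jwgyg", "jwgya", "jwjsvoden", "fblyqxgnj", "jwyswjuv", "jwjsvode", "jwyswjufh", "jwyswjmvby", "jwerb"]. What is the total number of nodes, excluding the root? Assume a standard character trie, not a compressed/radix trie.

37

Count nodes per top-level branch (shared prefixes stored once):
  'f'-branch (fblyqxgnj): 9 nodes
  'j'-branch (jwerb, jwgya, jwgyg, jwjsvode, jwjsvoden, jwyswjmvby, jwyswjufh, jwyswjuv): 28 nodes
Sum: 37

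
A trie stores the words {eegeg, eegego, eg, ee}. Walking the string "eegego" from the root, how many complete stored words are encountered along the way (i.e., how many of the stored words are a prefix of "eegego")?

3

Walk "eegego" from the root; an end-of-word marker is hit whenever a stored word is a prefix of "eegego".
Prefixes of the query that are stored words: "ee", "eegeg", "eegego"
Count: 3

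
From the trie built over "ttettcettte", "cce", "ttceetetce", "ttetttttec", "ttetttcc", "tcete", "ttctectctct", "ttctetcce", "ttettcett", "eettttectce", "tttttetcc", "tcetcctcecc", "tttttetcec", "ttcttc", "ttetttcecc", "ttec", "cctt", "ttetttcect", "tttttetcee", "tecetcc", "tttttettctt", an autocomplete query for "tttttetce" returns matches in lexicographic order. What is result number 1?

tttttetcec

Filter for "tttttetce…" and sort: "tttttetcec", "tttttetcee"
Position 1: tttttetcec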